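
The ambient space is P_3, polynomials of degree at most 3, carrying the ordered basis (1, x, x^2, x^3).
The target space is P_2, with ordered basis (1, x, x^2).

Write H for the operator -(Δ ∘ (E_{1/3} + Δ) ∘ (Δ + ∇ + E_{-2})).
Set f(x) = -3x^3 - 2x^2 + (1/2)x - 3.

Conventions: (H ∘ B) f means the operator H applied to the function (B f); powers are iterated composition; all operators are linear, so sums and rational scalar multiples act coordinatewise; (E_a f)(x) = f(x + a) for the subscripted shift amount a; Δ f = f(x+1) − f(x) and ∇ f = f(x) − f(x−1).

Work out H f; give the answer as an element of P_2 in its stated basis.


Δ f = -9x^2 - 13x - 9/2
∇ f = -9x^2 + 5x - 1/2
E_{-2} f = -3x^3 + 16x^2 - (55/2)x + 12
(Δ + ∇ + E_{-2}) f = -3x^3 - 2x^2 - (71/2)x + 7
E_{1/3} (Δ + ∇ + E_{-2}) f = -3x^3 - 5x^2 - (227/6)x - 31/6
Δ (Δ + ∇ + E_{-2}) f = -9x^2 - 13x - 81/2
(E_{1/3} + Δ) (Δ + ∇ + E_{-2}) f = -3x^3 - 14x^2 - (305/6)x - 137/3
Δ (E_{1/3} + Δ) (Δ + ∇ + E_{-2}) f = -9x^2 - 37x - 407/6
(-(Δ ∘ (E_{1/3} + Δ) ∘ (Δ + ∇ + E_{-2}))) f = 9x^2 + 37x + 407/6

the image equals g(x) = 9x^2 + 37x + 407/6


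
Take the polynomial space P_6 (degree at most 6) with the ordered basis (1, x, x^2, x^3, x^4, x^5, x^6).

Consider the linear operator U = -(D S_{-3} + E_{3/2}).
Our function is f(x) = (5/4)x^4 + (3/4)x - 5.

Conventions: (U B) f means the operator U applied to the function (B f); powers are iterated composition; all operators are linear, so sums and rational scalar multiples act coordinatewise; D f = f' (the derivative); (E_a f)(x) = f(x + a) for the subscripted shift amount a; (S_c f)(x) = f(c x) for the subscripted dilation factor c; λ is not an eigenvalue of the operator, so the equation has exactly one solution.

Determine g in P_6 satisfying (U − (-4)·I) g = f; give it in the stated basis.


g(x) = (5/12)x^4 + (275/6)x^3 - (9335/8)x^2 - (64503/8)x + 615721/192

write g with unknown coordinates in the stated basis and equate coefficients in (U − (-4)·I) g = f
solving from the highest basis element down gives g = (5/12)x^4 + (275/6)x^3 - (9335/8)x^2 - (64503/8)x + 615721/192
check: U g = -(5/12)x^4 - (550/3)x^3 + (9335/2)x^2 + (129009/4)x - 615961/48
so U g − (-4)·g = (5/4)x^4 + (3/4)x - 5 = f ✓


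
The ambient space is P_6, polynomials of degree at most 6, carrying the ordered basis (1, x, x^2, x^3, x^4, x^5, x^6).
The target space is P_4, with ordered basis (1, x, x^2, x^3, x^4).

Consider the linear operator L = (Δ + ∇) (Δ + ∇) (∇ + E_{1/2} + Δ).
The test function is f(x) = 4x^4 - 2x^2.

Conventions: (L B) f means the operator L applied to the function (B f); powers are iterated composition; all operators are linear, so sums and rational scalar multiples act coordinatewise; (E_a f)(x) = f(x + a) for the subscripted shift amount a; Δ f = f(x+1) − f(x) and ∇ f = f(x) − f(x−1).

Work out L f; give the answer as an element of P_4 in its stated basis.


the result is g(x) = 192x^2 + 960x + 160

∇ f = 16x^3 - 24x^2 + 12x - 2
E_{1/2} f = 4x^4 + 8x^3 + 4x^2 - 1/4
Δ f = 16x^3 + 24x^2 + 12x + 2
(∇ + E_{1/2} + Δ) f = 4x^4 + 40x^3 + 4x^2 + 24x - 1/4
Δ (∇ + E_{1/2} + Δ) f = 16x^3 + 144x^2 + 144x + 72
∇ (∇ + E_{1/2} + Δ) f = 16x^3 + 96x^2 - 96x + 56
(Δ + ∇) (∇ + E_{1/2} + Δ) f = 32x^3 + 240x^2 + 48x + 128
Δ ((Δ + ∇) (∇ + E_{1/2} + Δ)) f = 96x^2 + 576x + 320
∇ ((Δ + ∇) (∇ + E_{1/2} + Δ)) f = 96x^2 + 384x - 160
(Δ + ∇) ((Δ + ∇) (∇ + E_{1/2} + Δ)) f = 192x^2 + 960x + 160


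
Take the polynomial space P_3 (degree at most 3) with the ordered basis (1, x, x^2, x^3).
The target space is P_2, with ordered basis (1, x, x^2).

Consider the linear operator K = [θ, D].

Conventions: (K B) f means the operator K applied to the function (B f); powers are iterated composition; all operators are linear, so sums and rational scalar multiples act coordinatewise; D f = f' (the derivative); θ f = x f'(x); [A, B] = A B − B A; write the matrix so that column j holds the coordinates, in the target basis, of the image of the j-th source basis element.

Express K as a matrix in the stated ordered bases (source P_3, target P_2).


the matrix is [[0, -1, 0, 0]; [0, 0, -2, 0]; [0, 0, 0, -3]] (rows listed top to bottom)

image of 1: 0
image of x: -1
image of x^2: -2x
image of x^3: -3x^2
each image's coordinates form column j of the matrix


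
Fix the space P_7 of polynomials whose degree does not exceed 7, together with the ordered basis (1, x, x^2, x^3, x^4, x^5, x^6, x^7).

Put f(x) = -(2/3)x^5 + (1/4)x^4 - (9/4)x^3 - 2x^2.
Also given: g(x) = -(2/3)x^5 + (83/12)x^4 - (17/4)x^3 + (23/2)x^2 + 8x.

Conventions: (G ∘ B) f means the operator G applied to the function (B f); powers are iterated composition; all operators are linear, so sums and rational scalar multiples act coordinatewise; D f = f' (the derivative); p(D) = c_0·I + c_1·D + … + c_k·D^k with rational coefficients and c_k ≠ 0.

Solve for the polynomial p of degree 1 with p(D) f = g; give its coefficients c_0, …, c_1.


c_0 = 1, c_1 = -2

D^0 f = -(2/3)x^5 + (1/4)x^4 - (9/4)x^3 - 2x^2
D^1 f = -(10/3)x^4 + x^3 - (27/4)x^2 - 4x
matching coefficients of g against c_0 f + c_1 Df + … from the top degree down determines the c_i
solution: c_0 = 1, c_1 = -2


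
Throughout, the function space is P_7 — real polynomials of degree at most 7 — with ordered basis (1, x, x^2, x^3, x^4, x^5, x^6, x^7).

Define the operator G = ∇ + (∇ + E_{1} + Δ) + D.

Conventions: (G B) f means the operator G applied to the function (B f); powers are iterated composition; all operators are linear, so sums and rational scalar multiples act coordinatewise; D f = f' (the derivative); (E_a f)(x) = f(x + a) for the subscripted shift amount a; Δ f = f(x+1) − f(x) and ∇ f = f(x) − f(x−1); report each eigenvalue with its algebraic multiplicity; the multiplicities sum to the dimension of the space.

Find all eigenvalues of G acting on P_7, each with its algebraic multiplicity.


λ = 1 (multiplicity 8)

image of 1: 1
image of x: x + 5
image of x^2: x^2 + 10x
image of x^3: x^3 + 15x^2 + 4
image of x^4: x^4 + 20x^3 + 16x
image of x^5: x^5 + 25x^4 + 40x^2 + 4
image of x^6: x^6 + 30x^5 + 80x^3 + 24x
image of x^7: x^7 + 35x^6 + 140x^4 + 84x^2 + 4
the matrix is upper triangular; its diagonal is (1, 1, 1, 1, 1, 1, 1, 1)
for a triangular matrix the eigenvalues are the diagonal entries, with algebraic multiplicity their repetition count


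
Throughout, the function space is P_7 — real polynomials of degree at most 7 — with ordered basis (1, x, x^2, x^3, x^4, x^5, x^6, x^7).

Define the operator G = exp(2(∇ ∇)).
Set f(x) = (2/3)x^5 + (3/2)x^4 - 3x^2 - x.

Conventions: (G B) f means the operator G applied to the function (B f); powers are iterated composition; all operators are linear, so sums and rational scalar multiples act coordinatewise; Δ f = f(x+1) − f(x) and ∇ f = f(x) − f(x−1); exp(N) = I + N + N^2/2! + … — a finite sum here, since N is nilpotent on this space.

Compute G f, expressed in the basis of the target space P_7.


g(x) = (2/3)x^5 + (3/2)x^4 + (80/3)x^3 - 47x^2 + (541/3)x - 258

order-1 term: (80/3)x^3 - 44x^2 + (64/3)x - 10
order-2 term: 160x - 248
the series for exp(2(∇ ∇)) f terminates at order 2
exp(2(∇ ∇)) f = (2/3)x^5 + (3/2)x^4 + (80/3)x^3 - 47x^2 + (541/3)x - 258


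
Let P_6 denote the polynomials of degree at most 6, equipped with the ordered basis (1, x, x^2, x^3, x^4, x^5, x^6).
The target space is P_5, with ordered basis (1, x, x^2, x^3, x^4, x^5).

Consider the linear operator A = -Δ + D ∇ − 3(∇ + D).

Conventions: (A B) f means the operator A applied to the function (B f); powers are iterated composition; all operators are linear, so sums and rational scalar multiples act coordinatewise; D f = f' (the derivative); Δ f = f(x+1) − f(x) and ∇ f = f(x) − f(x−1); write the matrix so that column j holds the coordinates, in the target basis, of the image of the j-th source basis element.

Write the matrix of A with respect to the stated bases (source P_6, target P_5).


image of 1: 0
image of x: -7
image of x^2: -14x + 4
image of x^3: -21x^2 + 12x - 7
image of x^4: -28x^3 + 24x^2 - 28x + 6
image of x^5: -35x^4 + 40x^3 - 70x^2 + 30x - 9
image of x^6: -42x^5 + 60x^4 - 140x^3 + 90x^2 - 54x + 8
each image's coordinates form column j of the matrix

the matrix is [[0, -7, 4, -7, 6, -9, 8]; [0, 0, -14, 12, -28, 30, -54]; [0, 0, 0, -21, 24, -70, 90]; [0, 0, 0, 0, -28, 40, -140]; [0, 0, 0, 0, 0, -35, 60]; [0, 0, 0, 0, 0, 0, -42]] (rows listed top to bottom)


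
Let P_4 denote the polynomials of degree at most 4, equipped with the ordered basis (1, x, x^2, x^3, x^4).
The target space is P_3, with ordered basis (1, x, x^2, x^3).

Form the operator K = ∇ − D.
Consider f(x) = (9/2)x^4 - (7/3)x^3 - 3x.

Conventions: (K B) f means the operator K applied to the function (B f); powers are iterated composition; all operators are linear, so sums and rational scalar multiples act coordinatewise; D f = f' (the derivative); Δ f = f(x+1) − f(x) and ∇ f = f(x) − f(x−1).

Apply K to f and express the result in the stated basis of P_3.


the image equals g(x) = -27x^2 + 25x - 41/6

∇ f = 18x^3 - 34x^2 + 25x - 59/6
D f = 18x^3 - 7x^2 - 3
(-D) f = -18x^3 + 7x^2 + 3
(∇ − D) f = -27x^2 + 25x - 41/6


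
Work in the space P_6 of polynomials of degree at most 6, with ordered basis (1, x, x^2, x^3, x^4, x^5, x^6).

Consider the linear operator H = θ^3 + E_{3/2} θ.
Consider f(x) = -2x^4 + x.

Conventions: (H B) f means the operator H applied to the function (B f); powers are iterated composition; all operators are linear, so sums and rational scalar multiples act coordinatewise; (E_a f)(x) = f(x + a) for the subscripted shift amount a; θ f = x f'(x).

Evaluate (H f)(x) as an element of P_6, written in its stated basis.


the image equals g(x) = -136x^4 - 48x^3 - 108x^2 - 106x - 39

θ f = -8x^4 + x
θ θ f = -32x^4 + x
θ θ θ f = -128x^4 + x
θ f = -8x^4 + x
E_{3/2} θ f = -8x^4 - 48x^3 - 108x^2 - 107x - 39
(θ^3 + E_{3/2} θ) f = -136x^4 - 48x^3 - 108x^2 - 106x - 39


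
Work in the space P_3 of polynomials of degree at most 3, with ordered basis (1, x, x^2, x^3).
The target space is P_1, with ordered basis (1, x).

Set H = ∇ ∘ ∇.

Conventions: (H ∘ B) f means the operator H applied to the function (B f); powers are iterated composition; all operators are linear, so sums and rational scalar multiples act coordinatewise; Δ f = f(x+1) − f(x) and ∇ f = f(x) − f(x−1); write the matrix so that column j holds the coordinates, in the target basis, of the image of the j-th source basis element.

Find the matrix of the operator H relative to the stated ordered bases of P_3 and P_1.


the matrix is [[0, 0, 2, -6]; [0, 0, 0, 6]] (rows listed top to bottom)

image of 1: 0
image of x: 0
image of x^2: 2
image of x^3: 6x - 6
each image's coordinates form column j of the matrix


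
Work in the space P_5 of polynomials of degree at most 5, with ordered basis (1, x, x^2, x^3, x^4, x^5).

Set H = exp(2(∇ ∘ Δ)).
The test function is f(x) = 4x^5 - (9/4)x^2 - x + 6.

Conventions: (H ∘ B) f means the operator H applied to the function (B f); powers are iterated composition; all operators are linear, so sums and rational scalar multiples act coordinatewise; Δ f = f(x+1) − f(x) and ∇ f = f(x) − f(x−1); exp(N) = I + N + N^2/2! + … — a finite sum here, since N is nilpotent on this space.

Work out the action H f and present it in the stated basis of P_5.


order-1 term: 160x^3 + 80x - 9
order-2 term: 960x
the series for exp(2(∇ ∘ Δ)) f terminates at order 2
exp(2(∇ ∘ Δ)) f = 4x^5 + 160x^3 - (9/4)x^2 + 1039x - 3

the result is g(x) = 4x^5 + 160x^3 - (9/4)x^2 + 1039x - 3


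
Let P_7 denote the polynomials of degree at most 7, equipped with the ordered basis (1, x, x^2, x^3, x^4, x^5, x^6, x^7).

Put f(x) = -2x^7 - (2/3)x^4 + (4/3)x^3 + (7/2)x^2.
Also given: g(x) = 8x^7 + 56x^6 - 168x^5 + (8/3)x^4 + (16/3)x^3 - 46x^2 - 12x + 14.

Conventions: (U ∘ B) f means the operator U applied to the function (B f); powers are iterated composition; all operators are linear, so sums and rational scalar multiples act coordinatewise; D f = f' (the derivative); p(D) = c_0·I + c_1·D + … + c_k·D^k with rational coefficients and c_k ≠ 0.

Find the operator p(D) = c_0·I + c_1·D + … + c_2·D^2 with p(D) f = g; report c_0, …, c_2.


D^0 f = -2x^7 - (2/3)x^4 + (4/3)x^3 + (7/2)x^2
D^1 f = -14x^6 - (8/3)x^3 + 4x^2 + 7x
D^2 f = -84x^5 - 8x^2 + 8x + 7
matching coefficients of g against c_0 f + c_1 Df + … from the top degree down determines the c_i
solution: c_0 = -4, c_1 = -4, c_2 = 2

c_0 = -4, c_1 = -4, c_2 = 2


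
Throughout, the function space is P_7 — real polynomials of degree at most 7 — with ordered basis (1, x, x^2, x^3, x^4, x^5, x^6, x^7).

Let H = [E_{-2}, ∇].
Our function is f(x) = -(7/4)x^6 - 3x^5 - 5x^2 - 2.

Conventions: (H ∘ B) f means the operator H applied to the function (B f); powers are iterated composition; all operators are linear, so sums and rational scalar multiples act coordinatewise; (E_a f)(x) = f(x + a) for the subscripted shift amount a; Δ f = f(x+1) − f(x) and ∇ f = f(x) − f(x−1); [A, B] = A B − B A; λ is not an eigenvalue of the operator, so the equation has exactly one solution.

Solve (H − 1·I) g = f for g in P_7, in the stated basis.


write g with unknown coordinates in the stated basis and equate coefficients in (H − 1·I) g = f
solving from the highest basis element down gives g = (7/4)x^6 + 3x^5 + 5x^2 + 2
check: H g = 0
so H g − 1·g = -(7/4)x^6 - 3x^5 - 5x^2 - 2 = f ✓

the result is g(x) = (7/4)x^6 + 3x^5 + 5x^2 + 2


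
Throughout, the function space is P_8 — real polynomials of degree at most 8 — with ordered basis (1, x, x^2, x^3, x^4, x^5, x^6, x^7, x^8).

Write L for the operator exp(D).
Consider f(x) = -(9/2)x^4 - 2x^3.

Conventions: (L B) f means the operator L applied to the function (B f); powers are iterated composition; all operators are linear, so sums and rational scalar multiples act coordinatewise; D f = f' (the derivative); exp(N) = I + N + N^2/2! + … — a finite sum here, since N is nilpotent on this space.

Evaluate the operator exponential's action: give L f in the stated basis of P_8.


g(x) = -(9/2)x^4 - 20x^3 - 33x^2 - 24x - 13/2

order-1 term: -18x^3 - 6x^2
order-2 term: -27x^2 - 6x
order-3 term: -18x - 2
order-4 term: -9/2
the series for exp(D) f terminates at order 4
exp(D) f = -(9/2)x^4 - 20x^3 - 33x^2 - 24x - 13/2


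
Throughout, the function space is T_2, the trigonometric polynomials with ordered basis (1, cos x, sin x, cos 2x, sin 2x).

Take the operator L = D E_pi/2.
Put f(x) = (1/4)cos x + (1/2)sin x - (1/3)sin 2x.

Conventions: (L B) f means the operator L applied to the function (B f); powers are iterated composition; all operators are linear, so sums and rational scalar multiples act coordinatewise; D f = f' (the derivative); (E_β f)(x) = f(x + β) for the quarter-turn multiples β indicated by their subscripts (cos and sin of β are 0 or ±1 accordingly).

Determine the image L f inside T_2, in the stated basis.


the result is g(x) = -(1/4)cos x - (1/2)sin x + (2/3)cos 2x

E_pi/2 f = (1/2)cos x - (1/4)sin x + (1/3)sin 2x
D E_pi/2 f = -(1/4)cos x - (1/2)sin x + (2/3)cos 2x


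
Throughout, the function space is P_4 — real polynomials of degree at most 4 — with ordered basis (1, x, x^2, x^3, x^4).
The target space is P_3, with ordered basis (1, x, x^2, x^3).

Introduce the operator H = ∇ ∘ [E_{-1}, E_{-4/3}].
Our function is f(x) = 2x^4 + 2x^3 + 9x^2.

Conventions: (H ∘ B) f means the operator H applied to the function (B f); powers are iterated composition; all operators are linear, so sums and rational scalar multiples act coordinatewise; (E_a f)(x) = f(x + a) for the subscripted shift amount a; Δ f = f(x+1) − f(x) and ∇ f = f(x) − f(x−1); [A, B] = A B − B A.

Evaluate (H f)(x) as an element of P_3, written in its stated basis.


the image equals g(x) = 0

E_{-4/3} f = 2x^4 - (26/3)x^3 + (67/3)x^2 - (872/27)x + 1424/81
E_{-1} E_{-4/3} f = 2x^4 - (50/3)x^3 + (181/3)x^2 - (2996/27)x + 6713/81
E_{-1} f = 2x^4 - 6x^3 + 15x^2 - 20x + 9
E_{-4/3} E_{-1} f = 2x^4 - (50/3)x^3 + (181/3)x^2 - (2996/27)x + 6713/81
[E_{-1}, E_{-4/3}] f = 0
∇ [E_{-1}, E_{-4/3}] f = 0


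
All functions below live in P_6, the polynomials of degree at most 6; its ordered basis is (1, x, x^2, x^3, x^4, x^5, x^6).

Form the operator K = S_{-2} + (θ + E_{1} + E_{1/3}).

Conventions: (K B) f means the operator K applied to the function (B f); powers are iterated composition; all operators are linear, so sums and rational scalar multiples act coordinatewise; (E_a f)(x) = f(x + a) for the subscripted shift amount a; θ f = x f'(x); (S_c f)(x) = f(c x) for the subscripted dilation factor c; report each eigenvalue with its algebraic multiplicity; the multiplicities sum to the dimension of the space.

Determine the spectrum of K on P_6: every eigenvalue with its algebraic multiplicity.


λ = -25 (multiplicity 1), λ = -3 (multiplicity 1), λ = 1 (multiplicity 1), λ = 3 (multiplicity 1), λ = 8 (multiplicity 1), λ = 22 (multiplicity 1), λ = 72 (multiplicity 1)

image of 1: 3
image of x: x + 4/3
image of x^2: 8x^2 + (8/3)x + 10/9
image of x^3: -3x^3 + 4x^2 + (10/3)x + 28/27
image of x^4: 22x^4 + (16/3)x^3 + (20/3)x^2 + (112/27)x + 82/81
image of x^5: -25x^5 + (20/3)x^4 + (100/9)x^3 + (280/27)x^2 + (410/81)x + 244/243
image of x^6: 72x^6 + 8x^5 + (50/3)x^4 + (560/27)x^3 + (410/27)x^2 + (488/81)x + 730/729
the matrix is upper triangular; its diagonal is (3, 1, 8, -3, 22, -25, 72)
for a triangular matrix the eigenvalues are the diagonal entries, with algebraic multiplicity their repetition count


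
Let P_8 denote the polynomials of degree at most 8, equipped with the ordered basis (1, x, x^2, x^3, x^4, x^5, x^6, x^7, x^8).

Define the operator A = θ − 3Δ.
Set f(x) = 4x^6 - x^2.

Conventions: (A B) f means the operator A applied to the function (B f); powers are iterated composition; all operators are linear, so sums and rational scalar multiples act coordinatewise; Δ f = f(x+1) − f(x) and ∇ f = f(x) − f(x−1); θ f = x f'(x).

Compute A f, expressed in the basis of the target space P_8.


the result is g(x) = 24x^6 - 72x^5 - 180x^4 - 240x^3 - 182x^2 - 66x - 9

θ f = 24x^6 - 2x^2
Δ f = 24x^5 + 60x^4 + 80x^3 + 60x^2 + 22x + 3
(-3Δ) f = -72x^5 - 180x^4 - 240x^3 - 180x^2 - 66x - 9
(θ − 3Δ) f = 24x^6 - 72x^5 - 180x^4 - 240x^3 - 182x^2 - 66x - 9


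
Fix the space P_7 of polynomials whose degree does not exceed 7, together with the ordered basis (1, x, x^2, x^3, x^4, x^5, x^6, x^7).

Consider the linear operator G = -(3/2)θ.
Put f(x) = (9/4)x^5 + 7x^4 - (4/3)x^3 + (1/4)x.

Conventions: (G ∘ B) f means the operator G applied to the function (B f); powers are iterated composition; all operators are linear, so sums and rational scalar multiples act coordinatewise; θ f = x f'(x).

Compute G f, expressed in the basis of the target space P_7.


the image equals g(x) = -(135/8)x^5 - 42x^4 + 6x^3 - (3/8)x

θ f = (45/4)x^5 + 28x^4 - 4x^3 + (1/4)x
(-(3/2)θ) f = -(135/8)x^5 - 42x^4 + 6x^3 - (3/8)x


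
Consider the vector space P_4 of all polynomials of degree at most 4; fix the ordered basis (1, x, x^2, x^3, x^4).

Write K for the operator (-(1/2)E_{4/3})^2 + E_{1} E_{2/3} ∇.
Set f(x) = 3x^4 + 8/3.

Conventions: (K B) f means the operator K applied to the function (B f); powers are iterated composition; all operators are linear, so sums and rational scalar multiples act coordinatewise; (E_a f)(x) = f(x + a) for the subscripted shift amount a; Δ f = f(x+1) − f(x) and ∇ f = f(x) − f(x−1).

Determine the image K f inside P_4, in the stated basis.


E_{4/3} f = 3x^4 + 16x^3 + 32x^2 + (256/9)x + 328/27
(-(1/2)E_{4/3}) f = -(3/2)x^4 - 8x^3 - 16x^2 - (128/9)x - 164/27
E_{4/3} (-(1/2)E_{4/3}) f = -(3/2)x^4 - 16x^3 - 64x^2 - (1024/9)x - 2084/27
(-(1/2)E_{4/3}) (-(1/2)E_{4/3}) f = (3/4)x^4 + 8x^3 + 32x^2 + (512/9)x + 1042/27
∇ f = 12x^3 - 18x^2 + 12x - 3
E_{2/3} ∇ f = 12x^3 + 6x^2 + 4x + 5/9
E_{1} (E_{2/3} ∇) f = 12x^3 + 42x^2 + 52x + 203/9
((-(1/2)E_{4/3})^2 + E_{1} E_{2/3} ∇) f = (3/4)x^4 + 20x^3 + 74x^2 + (980/9)x + 1651/27

the result is g(x) = (3/4)x^4 + 20x^3 + 74x^2 + (980/9)x + 1651/27


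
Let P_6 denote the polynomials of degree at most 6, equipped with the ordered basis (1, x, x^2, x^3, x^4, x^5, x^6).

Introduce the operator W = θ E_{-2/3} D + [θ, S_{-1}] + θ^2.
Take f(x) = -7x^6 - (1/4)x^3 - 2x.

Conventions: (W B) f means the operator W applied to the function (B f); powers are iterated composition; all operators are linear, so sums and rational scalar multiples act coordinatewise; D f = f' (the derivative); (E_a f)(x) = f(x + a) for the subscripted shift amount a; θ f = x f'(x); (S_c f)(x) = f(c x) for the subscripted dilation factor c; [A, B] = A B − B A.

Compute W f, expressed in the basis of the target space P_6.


D f = -42x^5 - (3/4)x^2 - 2
E_{-2/3} D f = -42x^5 + 140x^4 - (560/3)x^3 + (4453/36)x^2 - (1093/27)x + 259/81
θ E_{-2/3} D f = -210x^5 + 560x^4 - 560x^3 + (4453/18)x^2 - (1093/27)x
S_{-1} f = -7x^6 + (1/4)x^3 + 2x
θ S_{-1} f = -42x^6 + (3/4)x^3 + 2x
θ f = -42x^6 - (3/4)x^3 - 2x
S_{-1} θ f = -42x^6 + (3/4)x^3 + 2x
[θ, S_{-1}] f = 0
θ f = -42x^6 - (3/4)x^3 - 2x
θ θ f = -252x^6 - (9/4)x^3 - 2x
(θ E_{-2/3} D + [θ, S_{-1}] + θ^2) f = -252x^6 - 210x^5 + 560x^4 - (2249/4)x^3 + (4453/18)x^2 - (1147/27)x

the result is g(x) = -252x^6 - 210x^5 + 560x^4 - (2249/4)x^3 + (4453/18)x^2 - (1147/27)x


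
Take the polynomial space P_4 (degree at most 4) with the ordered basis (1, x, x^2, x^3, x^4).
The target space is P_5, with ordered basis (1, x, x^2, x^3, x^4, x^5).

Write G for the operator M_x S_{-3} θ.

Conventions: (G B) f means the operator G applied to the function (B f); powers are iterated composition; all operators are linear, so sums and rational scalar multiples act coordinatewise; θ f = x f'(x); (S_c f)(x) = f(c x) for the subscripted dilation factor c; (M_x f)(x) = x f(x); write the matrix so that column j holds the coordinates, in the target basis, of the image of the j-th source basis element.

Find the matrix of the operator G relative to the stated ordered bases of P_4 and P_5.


image of 1: 0
image of x: -3x^2
image of x^2: 18x^3
image of x^3: -81x^4
image of x^4: 324x^5
each image's coordinates form column j of the matrix

the matrix is [[0, 0, 0, 0, 0]; [0, 0, 0, 0, 0]; [0, -3, 0, 0, 0]; [0, 0, 18, 0, 0]; [0, 0, 0, -81, 0]; [0, 0, 0, 0, 324]] (rows listed top to bottom)


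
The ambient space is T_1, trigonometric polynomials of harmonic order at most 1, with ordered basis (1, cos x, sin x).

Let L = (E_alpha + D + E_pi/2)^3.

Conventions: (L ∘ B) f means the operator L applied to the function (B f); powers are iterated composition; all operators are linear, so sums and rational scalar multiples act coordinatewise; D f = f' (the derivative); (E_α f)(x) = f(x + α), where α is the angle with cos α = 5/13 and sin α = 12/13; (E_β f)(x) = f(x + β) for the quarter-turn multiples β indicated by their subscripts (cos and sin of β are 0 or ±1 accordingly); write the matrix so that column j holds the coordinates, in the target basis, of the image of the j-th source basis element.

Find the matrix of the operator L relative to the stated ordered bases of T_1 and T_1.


image of 1: 8
image of cos x: -(21535/2197)cos x + (52022/2197)sin x
image of sin x: -(52022/2197)cos x - (21535/2197)sin x
each image's coordinates form column j of the matrix

the matrix is [[8, 0, 0]; [0, -21535/2197, -52022/2197]; [0, 52022/2197, -21535/2197]] (rows listed top to bottom)


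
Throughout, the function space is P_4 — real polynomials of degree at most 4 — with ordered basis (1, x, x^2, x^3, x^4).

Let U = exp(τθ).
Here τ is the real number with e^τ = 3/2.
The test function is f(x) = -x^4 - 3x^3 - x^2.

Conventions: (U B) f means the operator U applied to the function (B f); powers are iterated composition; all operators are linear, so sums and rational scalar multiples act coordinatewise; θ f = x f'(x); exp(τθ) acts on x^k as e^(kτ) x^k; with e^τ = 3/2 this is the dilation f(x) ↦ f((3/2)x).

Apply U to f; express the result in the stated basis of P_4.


exp(τθ) x^k = e^(kτ) x^k; with e^τ = 3/2 this sends x^k to (3/2)^k x^k
x^2 ↦ 9/4 x^2
x^3 ↦ 27/8 x^3
x^4 ↦ 81/16 x^4
applying this coordinatewise to f: exp(τθ) f = -(81/16)x^4 - (81/8)x^3 - (9/4)x^2

the image equals g(x) = -(81/16)x^4 - (81/8)x^3 - (9/4)x^2


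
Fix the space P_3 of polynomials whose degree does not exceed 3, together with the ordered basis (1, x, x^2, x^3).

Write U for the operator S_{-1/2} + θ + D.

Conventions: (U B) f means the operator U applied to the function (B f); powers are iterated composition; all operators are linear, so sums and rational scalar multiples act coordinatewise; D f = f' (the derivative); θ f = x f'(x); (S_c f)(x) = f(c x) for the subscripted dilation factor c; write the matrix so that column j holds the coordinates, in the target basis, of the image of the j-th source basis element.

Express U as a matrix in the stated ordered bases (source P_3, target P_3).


image of 1: 1
image of x: (1/2)x + 1
image of x^2: (9/4)x^2 + 2x
image of x^3: (23/8)x^3 + 3x^2
each image's coordinates form column j of the matrix

the matrix is [[1, 1, 0, 0]; [0, 1/2, 2, 0]; [0, 0, 9/4, 3]; [0, 0, 0, 23/8]] (rows listed top to bottom)


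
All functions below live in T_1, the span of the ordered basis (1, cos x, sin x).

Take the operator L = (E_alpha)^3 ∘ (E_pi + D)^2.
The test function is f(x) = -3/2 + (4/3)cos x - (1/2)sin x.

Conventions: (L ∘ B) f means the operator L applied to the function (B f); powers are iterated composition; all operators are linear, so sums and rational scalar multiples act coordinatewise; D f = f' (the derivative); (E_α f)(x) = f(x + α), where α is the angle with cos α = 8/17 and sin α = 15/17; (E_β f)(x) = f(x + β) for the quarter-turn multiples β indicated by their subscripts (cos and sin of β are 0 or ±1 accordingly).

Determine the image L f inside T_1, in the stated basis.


the image equals g(x) = -3/2 - (6208/4913)cos x - (37619/14739)sin x

E_pi f = -3/2 - (4/3)cos x + (1/2)sin x
D f = -(1/2)cos x - (4/3)sin x
(E_pi + D) f = -3/2 - (11/6)cos x - (5/6)sin x
E_pi (E_pi + D) f = -3/2 + (11/6)cos x + (5/6)sin x
D (E_pi + D) f = -(5/6)cos x + (11/6)sin x
(E_pi + D) (E_pi + D) f = -3/2 + cos x + (8/3)sin x
E_alpha (E_pi + D)^2 f = -3/2 + (48/17)cos x + (19/51)sin x
E_alpha E_alpha (E_pi + D)^2 f = -3/2 + (479/289)cos x - (2008/867)sin x
E_alpha E_alpha E_alpha (E_pi + D)^2 f = -3/2 - (6208/4913)cos x - (37619/14739)sin x


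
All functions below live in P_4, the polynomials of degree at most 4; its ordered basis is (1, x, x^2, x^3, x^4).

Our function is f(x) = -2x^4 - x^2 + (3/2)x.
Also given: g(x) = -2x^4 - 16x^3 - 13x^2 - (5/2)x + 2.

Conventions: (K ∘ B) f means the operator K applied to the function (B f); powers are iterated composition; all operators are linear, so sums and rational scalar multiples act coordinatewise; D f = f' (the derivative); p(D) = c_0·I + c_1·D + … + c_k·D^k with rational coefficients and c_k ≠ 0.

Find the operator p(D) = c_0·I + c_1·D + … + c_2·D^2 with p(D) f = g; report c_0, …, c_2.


p(D) = I + 2·D + (1/2)·D^2, i.e. c_0 = 1, c_1 = 2, c_2 = 1/2

D^0 f = -2x^4 - x^2 + (3/2)x
D^1 f = -8x^3 - 2x + 3/2
D^2 f = -24x^2 - 2
matching coefficients of g against c_0 f + c_1 Df + … from the top degree down determines the c_i
solution: c_0 = 1, c_1 = 2, c_2 = 1/2


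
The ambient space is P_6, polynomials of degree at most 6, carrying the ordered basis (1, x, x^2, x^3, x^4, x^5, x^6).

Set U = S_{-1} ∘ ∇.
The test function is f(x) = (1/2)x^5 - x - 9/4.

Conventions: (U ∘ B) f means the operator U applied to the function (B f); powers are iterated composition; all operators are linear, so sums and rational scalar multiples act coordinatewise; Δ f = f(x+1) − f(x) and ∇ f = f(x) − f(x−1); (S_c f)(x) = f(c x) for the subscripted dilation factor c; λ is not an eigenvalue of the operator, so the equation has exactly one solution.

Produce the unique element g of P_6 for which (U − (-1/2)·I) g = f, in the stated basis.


g(x) = x^5 - 10x^4 - 100x^3 + 460x^2 + 2348x - 7205/2

write g with unknown coordinates in the stated basis and equate coefficients in (U − (-1/2)·I) g = f
solving from the highest basis element down gives g = x^5 - 10x^4 - 100x^3 + 460x^2 + 2348x - 7205/2
check: U g = 5x^4 + 50x^3 - 230x^2 - 1175x + 1799
so U g − (-1/2)·g = (1/2)x^5 - x - 9/4 = f ✓


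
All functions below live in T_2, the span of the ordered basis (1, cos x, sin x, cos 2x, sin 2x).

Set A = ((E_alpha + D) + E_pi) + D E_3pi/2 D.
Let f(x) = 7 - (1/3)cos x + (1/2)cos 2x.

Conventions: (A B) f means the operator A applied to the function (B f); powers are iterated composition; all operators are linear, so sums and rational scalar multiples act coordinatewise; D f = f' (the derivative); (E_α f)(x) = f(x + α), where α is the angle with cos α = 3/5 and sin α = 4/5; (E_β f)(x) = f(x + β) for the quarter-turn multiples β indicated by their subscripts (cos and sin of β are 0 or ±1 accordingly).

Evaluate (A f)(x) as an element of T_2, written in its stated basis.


E_alpha f = 7 - (1/5)cos x + (4/15)sin x - (7/50)cos 2x - (12/25)sin 2x
D f = (1/3)sin x - sin 2x
(E_alpha + D) f = 7 - (1/5)cos x + (3/5)sin x - (7/50)cos 2x - (37/25)sin 2x
E_pi f = 7 + (1/3)cos x + (1/2)cos 2x
((E_alpha + D) + E_pi) f = 14 + (2/15)cos x + (3/5)sin x + (9/25)cos 2x - (37/25)sin 2x
D f = (1/3)sin x - sin 2x
E_3pi/2 D f = -(1/3)cos x + sin 2x
D E_3pi/2 D f = (1/3)sin x + 2cos 2x
(((E_alpha + D) + E_pi) + D E_3pi/2 D) f = 14 + (2/15)cos x + (14/15)sin x + (59/25)cos 2x - (37/25)sin 2x

the image equals g(x) = 14 + (2/15)cos x + (14/15)sin x + (59/25)cos 2x - (37/25)sin 2x


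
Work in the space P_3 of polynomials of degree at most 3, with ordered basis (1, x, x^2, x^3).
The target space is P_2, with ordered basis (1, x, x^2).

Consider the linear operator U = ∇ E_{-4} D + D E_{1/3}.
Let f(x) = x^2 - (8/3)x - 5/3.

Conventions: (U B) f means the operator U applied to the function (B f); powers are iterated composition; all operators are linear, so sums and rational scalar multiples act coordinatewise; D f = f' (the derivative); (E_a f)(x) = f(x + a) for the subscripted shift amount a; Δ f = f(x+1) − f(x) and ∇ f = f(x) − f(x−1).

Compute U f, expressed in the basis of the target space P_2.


g(x) = 2x

D f = 2x - 8/3
E_{-4} D f = 2x - 32/3
∇ E_{-4} D f = 2
E_{1/3} f = x^2 - 2x - 22/9
D E_{1/3} f = 2x - 2
(∇ E_{-4} D + D E_{1/3}) f = 2x


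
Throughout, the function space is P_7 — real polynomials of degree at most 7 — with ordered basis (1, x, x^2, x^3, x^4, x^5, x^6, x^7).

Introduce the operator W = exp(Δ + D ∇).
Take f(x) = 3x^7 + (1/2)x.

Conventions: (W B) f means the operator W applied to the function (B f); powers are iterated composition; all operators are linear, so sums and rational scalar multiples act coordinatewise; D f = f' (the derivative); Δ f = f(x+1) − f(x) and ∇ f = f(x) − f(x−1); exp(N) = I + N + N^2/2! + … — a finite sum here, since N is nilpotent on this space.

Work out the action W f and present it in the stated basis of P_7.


order-1 term: 21x^6 + 189x^5 - 210x^4 + 525x^3 - 252x^2 + 147x - 35/2
order-2 term: 63x^5 + 945x^4 + 1995x^3 - 2205x^2 + 5061x - 1659
order-3 term: 105x^4 + 1890x^3 + 7245x^2 + 2520x - 357
order-4 term: 105x^3 + 1890x^2 + 7665x + 5250
order-5 term: 63x^2 + 945x + 2625
order-6 term: 21x + 189
order-7 term: 3
the series for exp(Δ + D ∇) f terminates at order 7
exp(Δ + D ∇) f = 3x^7 + 21x^6 + 252x^5 + 840x^4 + 4515x^3 + 6741x^2 + (32719/2)x + 12067/2

the image equals g(x) = 3x^7 + 21x^6 + 252x^5 + 840x^4 + 4515x^3 + 6741x^2 + (32719/2)x + 12067/2


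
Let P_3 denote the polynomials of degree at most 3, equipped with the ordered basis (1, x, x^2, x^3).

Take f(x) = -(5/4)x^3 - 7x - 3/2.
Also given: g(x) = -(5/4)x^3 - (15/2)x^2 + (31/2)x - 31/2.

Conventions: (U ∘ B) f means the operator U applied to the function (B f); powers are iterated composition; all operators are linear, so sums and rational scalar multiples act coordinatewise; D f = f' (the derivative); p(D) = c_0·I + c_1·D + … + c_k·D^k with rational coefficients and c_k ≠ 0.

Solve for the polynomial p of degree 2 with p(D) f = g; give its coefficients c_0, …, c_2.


D^0 f = -(5/4)x^3 - 7x - 3/2
D^1 f = -(15/4)x^2 - 7
D^2 f = -(15/2)x
matching coefficients of g against c_0 f + c_1 Df + … from the top degree down determines the c_i
solution: c_0 = 1, c_1 = 2, c_2 = -3

c_0 = 1, c_1 = 2, c_2 = -3


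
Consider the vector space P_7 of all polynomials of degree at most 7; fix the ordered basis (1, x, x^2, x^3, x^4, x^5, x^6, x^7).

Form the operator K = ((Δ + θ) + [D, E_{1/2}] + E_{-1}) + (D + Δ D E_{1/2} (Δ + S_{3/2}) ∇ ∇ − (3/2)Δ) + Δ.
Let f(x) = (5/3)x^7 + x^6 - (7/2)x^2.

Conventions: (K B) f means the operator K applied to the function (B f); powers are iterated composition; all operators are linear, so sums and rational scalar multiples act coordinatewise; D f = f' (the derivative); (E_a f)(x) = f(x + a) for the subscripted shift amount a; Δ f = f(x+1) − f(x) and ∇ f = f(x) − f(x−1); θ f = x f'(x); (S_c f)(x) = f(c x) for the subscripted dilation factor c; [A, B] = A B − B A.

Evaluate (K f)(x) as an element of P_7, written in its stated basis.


the image equals g(x) = (40/3)x^7 + (77/6)x^6 + (111/2)x^5 - (20/3)x^4 + (42835/4)x^3 + (66593/4)x^2 + (235361/16)x + 257375/48

Δ f = (35/3)x^6 + 41x^5 + (220/3)x^4 + (235/3)x^3 + 50x^2 + (32/3)x - 5/6
θ f = (35/3)x^7 + 6x^6 - 7x^2
(Δ + θ) f = (35/3)x^7 + (53/3)x^6 + 41x^5 + (220/3)x^4 + (235/3)x^3 + 43x^2 + (32/3)x - 5/6
E_{1/2} f = (5/3)x^7 + (41/6)x^6 + (47/4)x^5 + (265/24)x^4 + (295/48)x^3 - (47/32)x^2 - (601/192)x - 325/384
D E_{1/2} f = (35/3)x^6 + 41x^5 + (235/4)x^4 + (265/6)x^3 + (295/16)x^2 - (47/16)x - 601/192
D f = (35/3)x^6 + 6x^5 - 7x
E_{1/2} D f = (35/3)x^6 + 41x^5 + (235/4)x^4 + (265/6)x^3 + (295/16)x^2 - (47/16)x - 601/192
[D, E_{1/2}] f = 0
E_{-1} f = (5/3)x^7 - (32/3)x^6 + 29x^5 - (130/3)x^4 + (115/3)x^3 - (47/2)x^2 + (38/3)x - 25/6
((Δ + θ) + [D, E_{1/2}] + E_{-1}) f = (40/3)x^7 + 7x^6 + 70x^5 + 30x^4 + (350/3)x^3 + (39/2)x^2 + (70/3)x - 5
D f = (35/3)x^6 + 6x^5 - 7x
∇ f = (35/3)x^6 - 29x^5 + (130/3)x^4 - (115/3)x^3 + 20x^2 - (38/3)x + 25/6
∇ ∇ f = 70x^5 - 320x^4 + (2090/3)x^3 - 840x^2 + (1630/3)x - 155
Δ (∇ ∇) f = 350x^4 - 580x^3 + 870x^2 - 520x + 150
S_{3/2} (∇ ∇) f = (8505/16)x^5 - 1620x^4 + (9405/4)x^3 - 1890x^2 + 815x - 155
(Δ + S_{3/2}) (∇ ∇) f = (8505/16)x^5 - 1270x^4 + (7085/4)x^3 - 1020x^2 + 295x - 5
E_{1/2} (Δ + S_{3/2}) (∇ ∇) f = (8505/16)x^5 + (1885/32)x^4 + (17925/32)x^3 + (25365/64)x^2 + (34445/256)x + 23625/512
D E_{1/2} (Δ + S_{3/2}) (∇ ∇) f = (42525/16)x^4 + (1885/8)x^3 + (53775/32)x^2 + (25365/32)x + 34445/256
Δ D E_{1/2} (Δ + S_{3/2}) (∇ ∇) f = (42525/4)x^3 + (66615/4)x^2 + (235185/16)x + 85865/16
Δ f = (35/3)x^6 + 41x^5 + (220/3)x^4 + (235/3)x^3 + 50x^2 + (32/3)x - 5/6
(-(3/2)Δ) f = -(35/2)x^6 - (123/2)x^5 - 110x^4 - (235/2)x^3 - 75x^2 - 16x + 5/4
(D + Δ D E_{1/2} (Δ + S_{3/2}) ∇ ∇ − (3/2)Δ) f = -(35/6)x^6 - (111/2)x^5 - 110x^4 + (42055/4)x^3 + (66315/4)x^2 + (234817/16)x + 85885/16
Δ f = (35/3)x^6 + 41x^5 + (220/3)x^4 + (235/3)x^3 + 50x^2 + (32/3)x - 5/6
(((Δ + θ) + [D, E_{1/2}] + E_{-1}) + (D + Δ D E_{1/2} (Δ + S_{3/2}) ∇ ∇ − (3/2)Δ) + Δ) f = (40/3)x^7 + (77/6)x^6 + (111/2)x^5 - (20/3)x^4 + (42835/4)x^3 + (66593/4)x^2 + (235361/16)x + 257375/48


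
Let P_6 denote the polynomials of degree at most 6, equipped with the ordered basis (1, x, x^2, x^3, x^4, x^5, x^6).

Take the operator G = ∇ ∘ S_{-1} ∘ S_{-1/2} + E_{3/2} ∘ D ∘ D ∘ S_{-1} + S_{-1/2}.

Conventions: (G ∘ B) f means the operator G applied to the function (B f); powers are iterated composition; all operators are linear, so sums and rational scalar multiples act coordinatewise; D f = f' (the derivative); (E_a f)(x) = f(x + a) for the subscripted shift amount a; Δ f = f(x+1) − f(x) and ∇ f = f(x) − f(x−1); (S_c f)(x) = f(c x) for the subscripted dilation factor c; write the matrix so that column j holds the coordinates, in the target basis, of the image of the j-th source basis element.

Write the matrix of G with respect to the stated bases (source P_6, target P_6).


the matrix is [[1, 1/2, 7/4, -71/8, 431/16, -2159/32, 9719/64]; [0, -1/2, 1/2, -51/8, 145/4, -4325/32, 12963/32]; [0, 0, 1/4, 3/8, 93/8, -1435/16, 25905/64]; [0, 0, 0, -1/8, 1/4, -325/16, 2885/16]; [0, 0, 0, 0, 1/16, 5/32, 1905/64]; [0, 0, 0, 0, 0, -1/32, 3/32]; [0, 0, 0, 0, 0, 0, 1/64]] (rows listed top to bottom)

image of 1: 1
image of x: -(1/2)x + 1/2
image of x^2: (1/4)x^2 + (1/2)x + 7/4
image of x^3: -(1/8)x^3 + (3/8)x^2 - (51/8)x - 71/8
image of x^4: (1/16)x^4 + (1/4)x^3 + (93/8)x^2 + (145/4)x + 431/16
image of x^5: -(1/32)x^5 + (5/32)x^4 - (325/16)x^3 - (1435/16)x^2 - (4325/32)x - 2159/32
image of x^6: (1/64)x^6 + (3/32)x^5 + (1905/64)x^4 + (2885/16)x^3 + (25905/64)x^2 + (12963/32)x + 9719/64
each image's coordinates form column j of the matrix


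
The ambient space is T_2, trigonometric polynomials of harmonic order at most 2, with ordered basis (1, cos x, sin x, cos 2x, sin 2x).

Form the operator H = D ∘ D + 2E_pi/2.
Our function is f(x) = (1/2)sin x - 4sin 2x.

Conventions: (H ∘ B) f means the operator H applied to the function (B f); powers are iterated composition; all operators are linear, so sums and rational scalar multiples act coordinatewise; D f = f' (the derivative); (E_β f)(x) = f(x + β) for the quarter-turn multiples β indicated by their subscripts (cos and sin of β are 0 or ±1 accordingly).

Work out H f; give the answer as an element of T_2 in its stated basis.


the image equals g(x) = cos x - (1/2)sin x + 24sin 2x

D f = (1/2)cos x - 8cos 2x
D D f = -(1/2)sin x + 16sin 2x
E_pi/2 f = (1/2)cos x + 4sin 2x
(2E_pi/2) f = cos x + 8sin 2x
(D ∘ D + 2E_pi/2) f = cos x - (1/2)sin x + 24sin 2x


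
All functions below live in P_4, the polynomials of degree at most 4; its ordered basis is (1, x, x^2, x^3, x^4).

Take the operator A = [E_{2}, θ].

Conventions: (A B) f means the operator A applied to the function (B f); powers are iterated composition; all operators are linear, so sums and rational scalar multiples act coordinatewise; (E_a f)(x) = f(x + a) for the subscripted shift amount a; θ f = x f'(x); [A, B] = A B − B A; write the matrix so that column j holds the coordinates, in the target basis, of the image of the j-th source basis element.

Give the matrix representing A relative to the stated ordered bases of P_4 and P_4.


the matrix is [[0, 2, 8, 24, 64]; [0, 0, 4, 24, 96]; [0, 0, 0, 6, 48]; [0, 0, 0, 0, 8]; [0, 0, 0, 0, 0]] (rows listed top to bottom)

image of 1: 0
image of x: 2
image of x^2: 4x + 8
image of x^3: 6x^2 + 24x + 24
image of x^4: 8x^3 + 48x^2 + 96x + 64
each image's coordinates form column j of the matrix


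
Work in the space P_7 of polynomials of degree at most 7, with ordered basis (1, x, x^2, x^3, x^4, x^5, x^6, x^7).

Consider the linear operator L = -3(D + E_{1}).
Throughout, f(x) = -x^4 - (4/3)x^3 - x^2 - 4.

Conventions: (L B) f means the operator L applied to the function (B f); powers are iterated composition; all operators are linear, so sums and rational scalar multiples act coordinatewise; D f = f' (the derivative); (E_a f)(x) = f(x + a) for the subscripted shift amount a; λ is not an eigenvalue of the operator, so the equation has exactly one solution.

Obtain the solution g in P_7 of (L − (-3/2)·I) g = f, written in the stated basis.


the image equals g(x) = (2/3)x^4 - (88/9)x^3 + 110x^2 - (2480/3)x + 27968/9

write g with unknown coordinates in the stated basis and equate coefficients in (L − (-3/2)·I) g = f
solving from the highest basis element down gives g = (2/3)x^4 - (88/9)x^3 + 110x^2 - (2480/3)x + 27968/9
check: L g = -2x^4 + (40/3)x^3 - 166x^2 + 1240x - 13996/3
so L g − (-3/2)·g = -x^4 - (4/3)x^3 - x^2 - 4 = f ✓


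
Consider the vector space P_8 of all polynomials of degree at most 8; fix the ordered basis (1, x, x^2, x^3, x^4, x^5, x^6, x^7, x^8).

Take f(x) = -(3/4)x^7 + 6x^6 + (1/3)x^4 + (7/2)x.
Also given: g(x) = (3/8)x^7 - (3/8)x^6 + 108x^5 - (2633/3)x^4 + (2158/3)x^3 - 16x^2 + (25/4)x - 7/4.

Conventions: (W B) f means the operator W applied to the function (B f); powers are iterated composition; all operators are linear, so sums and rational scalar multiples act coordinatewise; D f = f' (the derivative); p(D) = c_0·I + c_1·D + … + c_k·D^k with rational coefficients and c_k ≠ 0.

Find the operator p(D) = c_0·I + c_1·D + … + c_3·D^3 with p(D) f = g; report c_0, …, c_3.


p(D) = -(1/2)·I − (1/2)·D − 4·D^2 + D^3, i.e. c_0 = -1/2, c_1 = -1/2, c_2 = -4, c_3 = 1

D^0 f = -(3/4)x^7 + 6x^6 + (1/3)x^4 + (7/2)x
D^1 f = -(21/4)x^6 + 36x^5 + (4/3)x^3 + 7/2
D^2 f = -(63/2)x^5 + 180x^4 + 4x^2
D^3 f = -(315/2)x^4 + 720x^3 + 8x
matching coefficients of g against c_0 f + c_1 Df + … from the top degree down determines the c_i
solution: c_0 = -1/2, c_1 = -1/2, c_2 = -4, c_3 = 1
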